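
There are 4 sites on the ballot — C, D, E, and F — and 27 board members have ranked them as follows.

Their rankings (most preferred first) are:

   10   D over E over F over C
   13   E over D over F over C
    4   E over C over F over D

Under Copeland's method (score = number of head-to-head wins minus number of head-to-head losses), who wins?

Pairwise results:
  C vs D: D wins 23–4.
  C vs E: E wins 27–0.
  C vs F: F wins 23–4.
  D vs E: E wins 17–10.
  D vs F: D wins 23–4.
  E vs F: E wins 27–0.
Copeland scores (wins − losses):
  C: 0 − 3 = -3
  D: 2 − 1 = 1
  E: 3 − 0 = 3
  F: 1 − 2 = -1
E has the best Copeland score.

E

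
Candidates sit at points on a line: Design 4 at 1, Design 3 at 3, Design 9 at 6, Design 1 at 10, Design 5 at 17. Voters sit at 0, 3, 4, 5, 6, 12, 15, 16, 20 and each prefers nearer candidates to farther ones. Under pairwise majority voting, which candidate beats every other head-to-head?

With single-peaked preferences on a line, the Condorcet winner is the candidate closest to the median voter.
The median voter (position 6) is closest to Design 9 at 6.
Check: Design 9 vs Design 5 — voters closer to Design 9: 5 of 9.

Design 9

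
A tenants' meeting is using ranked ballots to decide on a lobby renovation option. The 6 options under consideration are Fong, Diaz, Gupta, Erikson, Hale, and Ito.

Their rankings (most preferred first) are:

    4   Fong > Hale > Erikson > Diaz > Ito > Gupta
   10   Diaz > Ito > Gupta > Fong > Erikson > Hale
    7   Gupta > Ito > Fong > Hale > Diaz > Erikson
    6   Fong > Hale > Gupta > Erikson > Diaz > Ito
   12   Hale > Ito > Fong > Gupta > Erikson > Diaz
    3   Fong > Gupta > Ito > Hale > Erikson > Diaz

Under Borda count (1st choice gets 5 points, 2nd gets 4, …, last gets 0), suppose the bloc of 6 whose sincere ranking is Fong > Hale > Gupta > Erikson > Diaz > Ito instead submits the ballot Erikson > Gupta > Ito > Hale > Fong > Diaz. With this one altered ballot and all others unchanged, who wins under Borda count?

Borda totals with the altered ballot: Fong 118, Diaz 65, Gupta 125, Erikson 67, Hale 108, Ito 147.
The switch changes the winner from Fong to Ito.

Ito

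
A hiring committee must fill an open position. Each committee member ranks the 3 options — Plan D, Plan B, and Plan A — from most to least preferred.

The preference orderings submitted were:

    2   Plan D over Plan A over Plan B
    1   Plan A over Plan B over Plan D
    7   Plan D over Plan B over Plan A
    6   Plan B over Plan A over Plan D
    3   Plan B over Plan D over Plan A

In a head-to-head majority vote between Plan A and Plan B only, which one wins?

Ballots ranking Plan A above Plan B: 2+1 = 3.
Ballots ranking Plan B above Plan A: 7+6+3 = 16.
Plan B wins the head-to-head, 16–3.

Plan B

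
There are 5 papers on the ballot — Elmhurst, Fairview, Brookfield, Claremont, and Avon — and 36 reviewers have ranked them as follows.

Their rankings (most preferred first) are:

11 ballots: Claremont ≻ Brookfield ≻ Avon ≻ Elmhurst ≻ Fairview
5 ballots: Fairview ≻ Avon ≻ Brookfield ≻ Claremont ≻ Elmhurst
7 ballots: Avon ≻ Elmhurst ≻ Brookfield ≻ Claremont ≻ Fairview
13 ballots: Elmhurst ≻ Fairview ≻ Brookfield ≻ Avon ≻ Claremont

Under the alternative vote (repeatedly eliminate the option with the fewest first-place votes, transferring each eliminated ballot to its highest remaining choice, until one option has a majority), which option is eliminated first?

Round 1: Elmhurst 13, Claremont 11, Avon 7, Fairview 5, Brookfield 0. Brookfield has the fewest and is eliminated.
Round 2: Elmhurst 13, Claremont 11, Avon 7, Fairview 5. Fairview has the fewest and is eliminated.
Round 3: Elmhurst 13, Avon 12, Claremont 11. Claremont has the fewest and is eliminated.
Round 4: Avon 23, Elmhurst 13. Avon has a majority.

Brookfield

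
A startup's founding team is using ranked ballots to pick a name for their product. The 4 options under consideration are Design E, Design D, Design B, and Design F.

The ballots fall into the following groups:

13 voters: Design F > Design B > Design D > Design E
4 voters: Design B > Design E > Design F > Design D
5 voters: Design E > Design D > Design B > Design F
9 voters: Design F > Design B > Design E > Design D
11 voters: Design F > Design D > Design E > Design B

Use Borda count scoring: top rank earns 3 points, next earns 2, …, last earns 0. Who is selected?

Design F

Borda scores:
  Design E: 13·0 + 4·2 + 5·3 + 9·1 + 11·1 = 43
  Design D: 13·1 + 4·0 + 5·2 + 9·0 + 11·2 = 45
  Design B: 13·2 + 4·3 + 5·1 + 9·2 + 11·0 = 61
  Design F: 13·3 + 4·1 + 5·0 + 9·3 + 11·3 = 103
Design F has the highest total.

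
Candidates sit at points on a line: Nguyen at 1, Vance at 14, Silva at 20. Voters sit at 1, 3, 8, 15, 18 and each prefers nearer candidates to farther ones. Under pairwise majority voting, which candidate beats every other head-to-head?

With single-peaked preferences on a line, the Condorcet winner is the candidate closest to the median voter.
The median voter (position 8) is closest to Vance at 14.
Check: Vance vs Silva — voters closer to Vance: 4 of 5.

Vance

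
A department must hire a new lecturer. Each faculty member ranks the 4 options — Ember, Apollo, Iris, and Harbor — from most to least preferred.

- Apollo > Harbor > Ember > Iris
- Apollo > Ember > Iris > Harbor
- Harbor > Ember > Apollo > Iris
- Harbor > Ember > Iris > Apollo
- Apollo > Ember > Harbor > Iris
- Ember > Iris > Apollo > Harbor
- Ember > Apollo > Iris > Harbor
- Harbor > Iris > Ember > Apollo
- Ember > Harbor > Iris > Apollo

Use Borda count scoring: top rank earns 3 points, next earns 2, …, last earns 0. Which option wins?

Ember

Borda scores:
  Ember: 1 + 2 + 2 + 2 + 2 + 3 + 3 + 1 + 3 = 19
  Apollo: 3 + 3 + 1 + 0 + 3 + 1 + 2 + 0 + 0 = 13
  Iris: 0 + 1 + 0 + 1 + 0 + 2 + 1 + 2 + 1 = 8
  Harbor: 2 + 0 + 3 + 3 + 1 + 0 + 0 + 3 + 2 = 14
Ember has the highest total.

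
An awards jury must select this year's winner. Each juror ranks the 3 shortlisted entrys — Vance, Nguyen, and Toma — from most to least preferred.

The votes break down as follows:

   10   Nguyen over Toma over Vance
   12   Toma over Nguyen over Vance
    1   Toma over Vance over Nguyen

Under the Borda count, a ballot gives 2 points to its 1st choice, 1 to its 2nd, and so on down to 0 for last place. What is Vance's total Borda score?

Borda scores:
  Vance: 10·0 + 12·0 + 1 = 1
  Nguyen: 10·2 + 12·1 + 0 = 32
  Toma: 10·1 + 12·2 + 2 = 36

1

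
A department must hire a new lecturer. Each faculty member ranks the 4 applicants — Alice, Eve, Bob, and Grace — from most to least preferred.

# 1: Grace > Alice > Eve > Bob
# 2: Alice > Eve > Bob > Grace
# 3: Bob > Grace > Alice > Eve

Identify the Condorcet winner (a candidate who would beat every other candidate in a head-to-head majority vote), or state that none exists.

Head-to-head results (3 voters total):
Alice vs Eve: Alice wins 3–0.
Alice vs Bob: Alice wins 2–1.
Alice vs Grace: Grace wins 2–1.
Eve vs Bob: Eve wins 2–1.
Eve vs Grace: Grace wins 2–1.
Bob vs Grace: Bob wins 2–1.
No candidate beats all others: Alice beats Bob beats Grace beats Alice, a majority cycle.

No Condorcet winner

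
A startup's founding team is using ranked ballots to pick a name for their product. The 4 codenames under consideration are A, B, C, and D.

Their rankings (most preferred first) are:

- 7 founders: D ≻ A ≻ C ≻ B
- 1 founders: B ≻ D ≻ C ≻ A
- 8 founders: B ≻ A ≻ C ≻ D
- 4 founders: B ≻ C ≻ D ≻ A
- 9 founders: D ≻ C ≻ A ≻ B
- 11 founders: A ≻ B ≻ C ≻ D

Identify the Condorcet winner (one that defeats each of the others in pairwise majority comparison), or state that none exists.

Head-to-head results (40 voters total):
A vs B: A wins 27–13.
A vs C: A wins 26–14.
A vs D: D wins 21–19.
B vs C: B wins 24–16.
B vs D: B wins 24–16.
C vs D: C wins 23–17.
No candidate beats all others: A beats B beats D beats A, a majority cycle.

There is no Condorcet winner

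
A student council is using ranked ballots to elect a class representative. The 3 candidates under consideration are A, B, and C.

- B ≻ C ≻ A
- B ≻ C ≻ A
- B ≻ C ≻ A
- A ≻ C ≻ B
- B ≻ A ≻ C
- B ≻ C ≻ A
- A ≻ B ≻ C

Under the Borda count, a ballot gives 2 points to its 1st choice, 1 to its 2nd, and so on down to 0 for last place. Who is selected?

Borda scores:
  A: 0 + 0 + 0 + 2 + 1 + 0 + 2 = 5
  B: 2 + 2 + 2 + 0 + 2 + 2 + 1 = 11
  C: 1 + 1 + 1 + 1 + 0 + 1 + 0 = 5
B has the highest total.

B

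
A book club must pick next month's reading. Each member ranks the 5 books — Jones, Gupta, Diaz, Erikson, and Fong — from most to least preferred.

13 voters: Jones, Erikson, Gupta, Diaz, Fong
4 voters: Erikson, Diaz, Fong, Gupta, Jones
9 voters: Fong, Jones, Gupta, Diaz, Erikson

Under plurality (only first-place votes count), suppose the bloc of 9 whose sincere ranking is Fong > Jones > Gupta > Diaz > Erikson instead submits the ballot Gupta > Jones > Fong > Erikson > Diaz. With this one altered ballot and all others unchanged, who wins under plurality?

First-place totals with the altered ballot: Jones 13, Gupta 9, Diaz 0, Erikson 4, Fong 0.
The winner is unchanged: still Jones.

Jones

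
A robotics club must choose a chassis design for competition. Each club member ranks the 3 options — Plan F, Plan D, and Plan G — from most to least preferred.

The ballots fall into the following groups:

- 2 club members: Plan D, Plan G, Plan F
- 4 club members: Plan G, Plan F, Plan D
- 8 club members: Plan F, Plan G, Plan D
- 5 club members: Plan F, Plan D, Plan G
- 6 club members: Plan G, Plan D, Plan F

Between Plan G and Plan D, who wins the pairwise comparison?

Ballots ranking Plan G above Plan D: 4+8+6 = 18.
Ballots ranking Plan D above Plan G: 2+5 = 7.
Plan G wins the head-to-head, 18–7.

Plan G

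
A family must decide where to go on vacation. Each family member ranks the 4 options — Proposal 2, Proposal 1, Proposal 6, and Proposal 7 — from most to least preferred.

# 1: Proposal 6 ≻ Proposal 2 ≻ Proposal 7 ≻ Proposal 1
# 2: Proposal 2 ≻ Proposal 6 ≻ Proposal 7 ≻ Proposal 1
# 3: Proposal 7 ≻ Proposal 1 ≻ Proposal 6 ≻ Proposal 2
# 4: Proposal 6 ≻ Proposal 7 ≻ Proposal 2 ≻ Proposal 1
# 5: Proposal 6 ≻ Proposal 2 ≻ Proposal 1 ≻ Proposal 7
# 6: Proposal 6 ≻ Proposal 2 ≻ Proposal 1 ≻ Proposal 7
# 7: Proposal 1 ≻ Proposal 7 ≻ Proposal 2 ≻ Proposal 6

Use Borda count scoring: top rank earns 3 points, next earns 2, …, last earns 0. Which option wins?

Proposal 6

Borda scores:
  Proposal 2: 2 + 3 + 0 + 1 + 2 + 2 + 1 = 11
  Proposal 1: 0 + 0 + 2 + 0 + 1 + 1 + 3 = 7
  Proposal 6: 3 + 2 + 1 + 3 + 3 + 3 + 0 = 15
  Proposal 7: 1 + 1 + 3 + 2 + 0 + 0 + 2 = 9
Proposal 6 has the highest total.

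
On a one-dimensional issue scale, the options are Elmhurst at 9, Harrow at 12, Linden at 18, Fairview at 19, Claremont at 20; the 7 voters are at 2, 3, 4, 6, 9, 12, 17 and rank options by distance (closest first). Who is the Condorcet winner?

Elmhurst

With single-peaked preferences on a line, the Condorcet winner is the candidate closest to the median voter.
The median voter (position 6) is closest to Elmhurst at 9.
Check: Elmhurst vs Claremont — voters closer to Elmhurst: 6 of 7.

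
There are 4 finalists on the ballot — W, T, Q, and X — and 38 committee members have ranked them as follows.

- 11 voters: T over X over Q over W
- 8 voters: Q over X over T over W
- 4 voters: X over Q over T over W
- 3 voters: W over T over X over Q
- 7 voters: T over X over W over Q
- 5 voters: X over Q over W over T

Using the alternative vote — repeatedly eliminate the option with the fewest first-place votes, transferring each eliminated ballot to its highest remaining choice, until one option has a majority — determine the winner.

Round 1: T 18, X 9, Q 8, W 3. W has the fewest and is eliminated.
Round 2: T 21, X 9, Q 8. T has a majority.

T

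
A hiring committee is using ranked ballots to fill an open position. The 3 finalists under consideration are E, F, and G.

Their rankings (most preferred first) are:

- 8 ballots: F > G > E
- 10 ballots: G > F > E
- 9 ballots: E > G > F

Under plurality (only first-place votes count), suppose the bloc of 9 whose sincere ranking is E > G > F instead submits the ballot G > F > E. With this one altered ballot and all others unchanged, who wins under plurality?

First-place totals with the altered ballot: E 0, F 8, G 19.
The winner is unchanged: still G.

G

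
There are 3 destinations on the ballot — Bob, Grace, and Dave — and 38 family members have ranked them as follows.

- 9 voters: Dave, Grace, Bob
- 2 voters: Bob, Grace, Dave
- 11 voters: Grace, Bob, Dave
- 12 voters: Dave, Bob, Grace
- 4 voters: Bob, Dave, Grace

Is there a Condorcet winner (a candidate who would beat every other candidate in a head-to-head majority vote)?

Yes

Head-to-head results (38 voters total):
Bob vs Grace: Grace wins 20–18.
Bob vs Dave: Dave wins 21–17.
Grace vs Dave: Dave wins 25–13.
Dave beats each rival — Bob (21–17), Grace (25–13) — so Dave is the Condorcet winner.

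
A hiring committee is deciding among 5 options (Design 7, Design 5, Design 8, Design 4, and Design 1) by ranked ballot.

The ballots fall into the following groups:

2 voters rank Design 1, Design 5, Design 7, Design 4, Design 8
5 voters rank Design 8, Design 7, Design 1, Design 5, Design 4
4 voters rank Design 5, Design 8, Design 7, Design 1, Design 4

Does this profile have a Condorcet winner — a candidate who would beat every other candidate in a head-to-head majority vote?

No

Head-to-head results (11 voters total):
Design 7 vs Design 5: Design 5 wins 6–5.
Design 7 vs Design 8: Design 8 wins 9–2.
Design 7 vs Design 4: Design 7 wins 11–0.
Design 7 vs Design 1: Design 7 wins 9–2.
Design 5 vs Design 8: Design 5 wins 6–5.
Design 5 vs Design 4: Design 5 wins 11–0.
Design 5 vs Design 1: Design 1 wins 7–4.
Design 8 vs Design 4: Design 8 wins 9–2.
Design 8 vs Design 1: Design 8 wins 9–2.
Design 4 vs Design 1: Design 1 wins 11–0.
No candidate beats all others: Design 7 beats Design 1 beats Design 5 beats Design 7, a majority cycle.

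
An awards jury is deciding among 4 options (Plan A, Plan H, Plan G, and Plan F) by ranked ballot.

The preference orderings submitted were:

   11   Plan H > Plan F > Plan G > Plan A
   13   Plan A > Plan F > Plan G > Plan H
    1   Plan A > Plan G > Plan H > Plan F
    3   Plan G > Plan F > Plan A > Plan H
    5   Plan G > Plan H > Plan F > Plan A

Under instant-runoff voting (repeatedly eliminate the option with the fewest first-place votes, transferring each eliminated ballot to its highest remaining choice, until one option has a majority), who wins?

Round 1: Plan A 14, Plan H 11, Plan G 8, Plan F 0. Plan F has the fewest and is eliminated.
Round 2: Plan A 14, Plan H 11, Plan G 8. Plan G has the fewest and is eliminated.
Round 3: Plan A 17, Plan H 16. Plan A has a majority.

Plan A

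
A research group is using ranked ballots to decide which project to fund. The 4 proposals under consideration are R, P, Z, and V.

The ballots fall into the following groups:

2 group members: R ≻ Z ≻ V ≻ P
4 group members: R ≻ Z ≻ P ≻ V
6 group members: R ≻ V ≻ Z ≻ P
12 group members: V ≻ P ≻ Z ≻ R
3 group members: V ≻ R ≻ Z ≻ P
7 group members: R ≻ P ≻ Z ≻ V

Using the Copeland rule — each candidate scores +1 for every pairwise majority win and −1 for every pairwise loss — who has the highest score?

R

Pairwise results:
  R vs P: R wins 22–12.
  R vs Z: R wins 22–12.
  R vs V: R wins 19–15.
  P vs Z: P wins 19–15.
  P vs V: V wins 23–11.
  Z vs V: V wins 21–13.
Copeland scores (wins − losses):
  R: 3 − 0 = 3
  P: 1 − 2 = -1
  Z: 0 − 3 = -3
  V: 2 − 1 = 1
R has the best Copeland score.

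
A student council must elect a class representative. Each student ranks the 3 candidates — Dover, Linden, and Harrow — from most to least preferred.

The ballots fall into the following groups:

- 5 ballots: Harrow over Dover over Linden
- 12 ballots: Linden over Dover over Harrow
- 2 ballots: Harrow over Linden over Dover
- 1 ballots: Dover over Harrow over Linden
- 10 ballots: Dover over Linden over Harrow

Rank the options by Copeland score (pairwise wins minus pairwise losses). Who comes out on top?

Dover

Pairwise results:
  Dover vs Linden: Dover wins 16–14.
  Dover vs Harrow: Dover wins 23–7.
  Linden vs Harrow: Linden wins 22–8.
Copeland scores (wins − losses):
  Dover: 2 − 0 = 2
  Linden: 1 − 1 = 0
  Harrow: 0 − 2 = -2
Dover has the best Copeland score.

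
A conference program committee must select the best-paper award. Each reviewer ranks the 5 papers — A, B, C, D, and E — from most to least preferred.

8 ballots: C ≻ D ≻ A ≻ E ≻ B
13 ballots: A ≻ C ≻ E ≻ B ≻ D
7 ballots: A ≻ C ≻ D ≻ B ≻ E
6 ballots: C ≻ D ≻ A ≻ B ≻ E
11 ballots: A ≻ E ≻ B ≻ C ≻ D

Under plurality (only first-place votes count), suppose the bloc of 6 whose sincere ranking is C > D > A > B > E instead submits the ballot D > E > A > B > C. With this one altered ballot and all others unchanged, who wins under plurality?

First-place totals with the altered ballot: A 31, B 0, C 8, D 6, E 0.
The winner is unchanged: still A.

A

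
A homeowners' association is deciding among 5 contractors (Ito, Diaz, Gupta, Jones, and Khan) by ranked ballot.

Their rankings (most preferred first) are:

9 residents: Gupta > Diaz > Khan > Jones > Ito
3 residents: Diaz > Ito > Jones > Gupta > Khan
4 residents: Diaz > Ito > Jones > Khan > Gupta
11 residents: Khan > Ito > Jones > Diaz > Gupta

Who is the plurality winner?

Khan

First-place vote totals:
  Ito: 0
  Diaz: 7
  Gupta: 9
  Jones: 0
  Khan: 11
Khan has the most first-place votes.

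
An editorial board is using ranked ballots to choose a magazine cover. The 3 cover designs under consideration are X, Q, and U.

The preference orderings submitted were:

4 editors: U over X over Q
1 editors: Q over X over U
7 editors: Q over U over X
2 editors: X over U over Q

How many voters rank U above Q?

6

Ballots ranking U above Q: 4+2 = 6.
Ballots ranking Q above U: 1+7 = 8.
So 6 of 14 voters prefer U to Q.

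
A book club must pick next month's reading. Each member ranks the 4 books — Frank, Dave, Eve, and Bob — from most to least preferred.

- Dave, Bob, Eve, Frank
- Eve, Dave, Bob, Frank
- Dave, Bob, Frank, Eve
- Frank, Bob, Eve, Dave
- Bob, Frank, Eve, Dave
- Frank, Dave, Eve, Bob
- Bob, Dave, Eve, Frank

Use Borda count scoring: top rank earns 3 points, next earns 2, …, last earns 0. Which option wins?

Borda scores:
  Frank: 0 + 0 + 1 + 3 + 2 + 3 + 0 = 9
  Dave: 3 + 2 + 3 + 0 + 0 + 2 + 2 = 12
  Eve: 1 + 3 + 0 + 1 + 1 + 1 + 1 = 8
  Bob: 2 + 1 + 2 + 2 + 3 + 0 + 3 = 13
Bob has the highest total.

Bob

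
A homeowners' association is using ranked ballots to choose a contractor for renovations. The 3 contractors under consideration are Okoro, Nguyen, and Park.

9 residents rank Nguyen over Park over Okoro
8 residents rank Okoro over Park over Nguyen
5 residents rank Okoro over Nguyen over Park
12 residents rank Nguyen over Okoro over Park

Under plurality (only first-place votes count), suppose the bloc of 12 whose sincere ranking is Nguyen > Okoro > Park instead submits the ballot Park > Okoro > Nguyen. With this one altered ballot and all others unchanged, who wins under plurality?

First-place totals with the altered ballot: Okoro 13, Nguyen 9, Park 12.
The switch changes the winner from Nguyen to Okoro.

Okoro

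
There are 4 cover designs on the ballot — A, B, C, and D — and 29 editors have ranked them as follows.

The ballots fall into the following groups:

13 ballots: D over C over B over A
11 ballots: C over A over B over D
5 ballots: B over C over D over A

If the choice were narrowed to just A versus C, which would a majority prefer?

C

Ballots ranking A above C: 0.
Ballots ranking C above A: 13+11+5 = 29.
C wins the head-to-head, 29–0.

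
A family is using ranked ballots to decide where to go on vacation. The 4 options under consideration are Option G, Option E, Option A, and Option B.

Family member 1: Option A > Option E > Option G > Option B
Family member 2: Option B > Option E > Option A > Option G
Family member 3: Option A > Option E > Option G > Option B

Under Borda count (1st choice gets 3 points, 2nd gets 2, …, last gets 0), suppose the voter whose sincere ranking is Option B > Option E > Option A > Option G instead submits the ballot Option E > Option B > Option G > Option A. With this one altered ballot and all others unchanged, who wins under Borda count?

Borda totals with the altered ballot: Option G 3, Option E 7, Option A 6, Option B 2.
The switch changes the winner from Option A to Option E.

Option E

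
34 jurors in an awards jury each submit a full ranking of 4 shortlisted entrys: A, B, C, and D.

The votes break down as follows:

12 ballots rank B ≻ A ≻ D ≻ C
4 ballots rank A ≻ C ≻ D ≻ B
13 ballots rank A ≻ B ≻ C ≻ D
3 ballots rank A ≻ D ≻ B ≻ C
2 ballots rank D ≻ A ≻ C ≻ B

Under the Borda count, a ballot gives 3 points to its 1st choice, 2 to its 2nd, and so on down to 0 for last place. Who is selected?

A

Borda scores:
  A: 12·2 + 4·3 + 13·3 + 3·3 + 2·2 = 88
  B: 12·3 + 4·0 + 13·2 + 3·1 + 2·0 = 65
  C: 12·0 + 4·2 + 13·1 + 3·0 + 2·1 = 23
  D: 12·1 + 4·1 + 13·0 + 3·2 + 2·3 = 28
A has the highest total.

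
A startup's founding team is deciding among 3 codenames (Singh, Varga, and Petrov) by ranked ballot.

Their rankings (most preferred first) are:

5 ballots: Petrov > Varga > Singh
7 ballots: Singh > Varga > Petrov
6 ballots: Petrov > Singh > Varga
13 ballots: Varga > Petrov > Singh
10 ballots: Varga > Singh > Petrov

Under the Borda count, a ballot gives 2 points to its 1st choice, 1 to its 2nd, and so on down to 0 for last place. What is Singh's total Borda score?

Borda scores:
  Singh: 5·0 + 7·2 + 6·1 + 13·0 + 10·1 = 30
  Varga: 5·1 + 7·1 + 6·0 + 13·2 + 10·2 = 58
  Petrov: 5·2 + 7·0 + 6·2 + 13·1 + 10·0 = 35

30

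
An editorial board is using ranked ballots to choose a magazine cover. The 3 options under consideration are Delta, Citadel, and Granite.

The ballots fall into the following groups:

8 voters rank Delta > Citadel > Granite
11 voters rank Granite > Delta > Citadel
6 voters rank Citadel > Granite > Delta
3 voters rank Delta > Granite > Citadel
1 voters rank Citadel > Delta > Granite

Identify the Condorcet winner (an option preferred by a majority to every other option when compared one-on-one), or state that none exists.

No Condorcet winner

Head-to-head results (29 voters total):
Delta vs Citadel: Delta wins 22–7.
Delta vs Granite: Granite wins 17–12.
Citadel vs Granite: Citadel wins 15–14.
No candidate beats all others: Delta beats Citadel beats Granite beats Delta, a majority cycle.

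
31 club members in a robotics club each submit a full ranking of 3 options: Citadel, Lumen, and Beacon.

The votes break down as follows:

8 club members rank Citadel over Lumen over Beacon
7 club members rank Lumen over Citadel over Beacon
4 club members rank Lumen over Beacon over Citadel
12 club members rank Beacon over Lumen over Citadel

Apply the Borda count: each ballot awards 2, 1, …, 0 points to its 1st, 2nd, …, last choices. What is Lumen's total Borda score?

42

Borda scores:
  Citadel: 8·2 + 7·1 + 4·0 + 12·0 = 23
  Lumen: 8·1 + 7·2 + 4·2 + 12·1 = 42
  Beacon: 8·0 + 7·0 + 4·1 + 12·2 = 28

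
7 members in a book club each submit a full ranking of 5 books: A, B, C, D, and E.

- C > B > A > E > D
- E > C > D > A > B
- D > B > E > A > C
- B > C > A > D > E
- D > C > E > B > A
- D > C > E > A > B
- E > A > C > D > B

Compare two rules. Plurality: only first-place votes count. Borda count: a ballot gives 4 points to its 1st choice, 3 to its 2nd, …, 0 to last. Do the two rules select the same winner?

No

Plurality first-place counts: A 0, B 1, C 1, D 3, E 2 → D.
Borda totals: A 10, B 11, C 18, D 16, E 15 → C.
The two rules disagree: plurality picks D, Borda picks C.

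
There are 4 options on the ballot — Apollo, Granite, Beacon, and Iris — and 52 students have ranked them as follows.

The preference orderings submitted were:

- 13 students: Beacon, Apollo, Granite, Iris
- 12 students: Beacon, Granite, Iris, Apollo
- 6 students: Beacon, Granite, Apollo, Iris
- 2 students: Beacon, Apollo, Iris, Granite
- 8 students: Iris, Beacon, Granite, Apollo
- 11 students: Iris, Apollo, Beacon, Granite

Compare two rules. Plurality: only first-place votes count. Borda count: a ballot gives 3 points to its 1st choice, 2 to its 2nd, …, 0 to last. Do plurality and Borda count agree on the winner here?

Plurality first-place counts: Apollo 0, Granite 0, Beacon 33, Iris 19 → Beacon.
Borda totals: Apollo 58, Granite 57, Beacon 126, Iris 71 → Beacon.
The two rules agree on Beacon.

Yes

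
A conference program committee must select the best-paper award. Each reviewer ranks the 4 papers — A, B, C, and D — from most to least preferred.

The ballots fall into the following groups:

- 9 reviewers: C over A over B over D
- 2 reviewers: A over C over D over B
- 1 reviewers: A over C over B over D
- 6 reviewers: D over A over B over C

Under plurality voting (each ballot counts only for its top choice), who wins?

First-place vote totals:
  A: 3
  B: 0
  C: 9
  D: 6
C has the most first-place votes.

C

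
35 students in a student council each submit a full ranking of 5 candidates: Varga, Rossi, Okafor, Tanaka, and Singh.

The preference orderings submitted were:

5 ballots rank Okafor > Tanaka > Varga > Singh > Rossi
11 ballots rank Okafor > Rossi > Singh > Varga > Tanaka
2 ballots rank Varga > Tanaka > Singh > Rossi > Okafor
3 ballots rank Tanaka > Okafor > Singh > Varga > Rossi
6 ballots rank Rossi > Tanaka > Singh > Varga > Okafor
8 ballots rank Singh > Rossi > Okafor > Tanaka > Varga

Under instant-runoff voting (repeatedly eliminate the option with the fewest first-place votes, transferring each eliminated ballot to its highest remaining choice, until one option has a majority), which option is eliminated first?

Round 1: Okafor 16, Singh 8, Rossi 6, Tanaka 3, Varga 2. Varga has the fewest and is eliminated.
Round 2: Okafor 16, Singh 8, Rossi 6, Tanaka 5. Tanaka has the fewest and is eliminated.
Round 3: Okafor 19, Singh 10, Rossi 6. Okafor has a majority.

Varga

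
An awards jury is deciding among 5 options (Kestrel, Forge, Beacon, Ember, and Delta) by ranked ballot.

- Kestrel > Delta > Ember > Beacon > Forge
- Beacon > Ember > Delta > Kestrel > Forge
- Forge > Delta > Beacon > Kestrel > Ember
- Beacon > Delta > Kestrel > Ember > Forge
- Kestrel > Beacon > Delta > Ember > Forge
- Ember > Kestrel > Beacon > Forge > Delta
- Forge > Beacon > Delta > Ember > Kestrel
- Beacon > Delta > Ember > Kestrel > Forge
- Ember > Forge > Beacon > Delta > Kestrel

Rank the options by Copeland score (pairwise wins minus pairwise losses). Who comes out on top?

Pairwise results:
  Kestrel vs Forge: Kestrel wins 6–3.
  Kestrel vs Beacon: Beacon wins 6–3.
  Kestrel vs Ember: Ember wins 5–4.
  Kestrel vs Delta: Delta wins 6–3.
  Forge vs Beacon: Beacon wins 6–3.
  Forge vs Ember: Ember wins 7–2.
  Forge vs Delta: Delta wins 5–4.
  Beacon vs Ember: Beacon wins 6–3.
  Beacon vs Delta: Beacon wins 7–2.
  Ember vs Delta: Delta wins 6–3.
Copeland scores (wins − losses):
  Kestrel: 1 − 3 = -2
  Forge: 0 − 4 = -4
  Beacon: 4 − 0 = 4
  Ember: 2 − 2 = 0
  Delta: 3 − 1 = 2
Beacon has the best Copeland score.

Beacon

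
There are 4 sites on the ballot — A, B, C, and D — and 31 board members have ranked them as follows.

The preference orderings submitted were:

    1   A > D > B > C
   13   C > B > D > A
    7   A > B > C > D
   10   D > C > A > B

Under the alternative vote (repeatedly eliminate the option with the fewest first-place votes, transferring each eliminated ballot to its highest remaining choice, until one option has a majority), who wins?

C

Round 1: C 13, D 10, A 8, B 0. B has the fewest and is eliminated.
Round 2: C 13, D 10, A 8. A has the fewest and is eliminated.
Round 3: C 20, D 11. C has a majority.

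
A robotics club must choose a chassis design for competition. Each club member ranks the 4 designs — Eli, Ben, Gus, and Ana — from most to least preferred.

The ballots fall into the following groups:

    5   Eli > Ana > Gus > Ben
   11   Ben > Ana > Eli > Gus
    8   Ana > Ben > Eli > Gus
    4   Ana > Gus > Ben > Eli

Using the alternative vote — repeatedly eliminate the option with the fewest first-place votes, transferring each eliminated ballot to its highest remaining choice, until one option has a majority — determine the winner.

Ana

Round 1: Ana 12, Ben 11, Eli 5, Gus 0. Gus has the fewest and is eliminated.
Round 2: Ana 12, Ben 11, Eli 5. Eli has the fewest and is eliminated.
Round 3: Ana 17, Ben 11. Ana has a majority.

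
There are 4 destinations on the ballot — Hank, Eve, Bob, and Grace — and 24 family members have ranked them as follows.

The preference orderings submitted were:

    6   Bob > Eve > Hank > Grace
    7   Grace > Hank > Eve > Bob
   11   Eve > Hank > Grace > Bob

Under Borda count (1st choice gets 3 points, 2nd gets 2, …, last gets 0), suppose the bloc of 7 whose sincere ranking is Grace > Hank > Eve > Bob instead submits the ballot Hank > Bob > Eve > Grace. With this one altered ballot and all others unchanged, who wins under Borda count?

Eve

Borda totals with the altered ballot: Hank 49, Eve 52, Bob 32, Grace 11.
The winner is unchanged: still Eve.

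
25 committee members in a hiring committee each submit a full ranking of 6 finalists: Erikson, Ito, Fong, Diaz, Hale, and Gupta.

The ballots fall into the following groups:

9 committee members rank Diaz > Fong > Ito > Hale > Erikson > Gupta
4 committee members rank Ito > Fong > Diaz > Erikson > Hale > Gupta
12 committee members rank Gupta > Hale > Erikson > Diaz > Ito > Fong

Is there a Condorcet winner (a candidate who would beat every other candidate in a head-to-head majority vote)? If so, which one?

Head-to-head results (25 voters total):
Erikson vs Ito: Ito wins 13–12.
Erikson vs Fong: Fong wins 13–12.
Erikson vs Diaz: Diaz wins 13–12.
Erikson vs Hale: Hale wins 21–4.
Erikson vs Gupta: Erikson wins 13–12.
Ito vs Fong: Ito wins 16–9.
Ito vs Diaz: Diaz wins 21–4.
Ito vs Hale: Ito wins 13–12.
Ito vs Gupta: Ito wins 13–12.
Fong vs Diaz: Diaz wins 21–4.
Fong vs Hale: Fong wins 13–12.
Fong vs Gupta: Fong wins 13–12.
Diaz vs Hale: Diaz wins 13–12.
Diaz vs Gupta: Diaz wins 13–12.
Hale vs Gupta: Hale wins 13–12.
Diaz beats each rival — Erikson (13–12), Ito (21–4), Fong (21–4), Hale (13–12), Gupta (13–12) — so Diaz is the Condorcet winner.

Diaz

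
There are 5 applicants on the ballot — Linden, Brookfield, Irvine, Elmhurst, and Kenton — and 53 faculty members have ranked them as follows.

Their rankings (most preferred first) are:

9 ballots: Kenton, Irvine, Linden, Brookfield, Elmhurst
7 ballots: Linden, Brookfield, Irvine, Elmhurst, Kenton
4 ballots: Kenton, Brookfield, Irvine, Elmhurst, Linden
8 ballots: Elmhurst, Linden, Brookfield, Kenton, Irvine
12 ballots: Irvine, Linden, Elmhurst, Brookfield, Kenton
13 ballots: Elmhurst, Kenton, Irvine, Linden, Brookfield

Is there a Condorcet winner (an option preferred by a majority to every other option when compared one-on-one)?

Head-to-head results (53 voters total):
Linden vs Brookfield: Linden wins 49–4.
Linden vs Irvine: Irvine wins 38–15.
Linden vs Elmhurst: Linden wins 28–25.
Linden vs Kenton: Linden wins 27–26.
Brookfield vs Irvine: Irvine wins 34–19.
Brookfield vs Elmhurst: Elmhurst wins 33–20.
Brookfield vs Kenton: Brookfield wins 27–26.
Irvine vs Elmhurst: Irvine wins 32–21.
Irvine vs Kenton: Kenton wins 34–19.
Elmhurst vs Kenton: Elmhurst wins 40–13.
No candidate beats all others: Linden beats Kenton beats Irvine beats Linden, a majority cycle.

No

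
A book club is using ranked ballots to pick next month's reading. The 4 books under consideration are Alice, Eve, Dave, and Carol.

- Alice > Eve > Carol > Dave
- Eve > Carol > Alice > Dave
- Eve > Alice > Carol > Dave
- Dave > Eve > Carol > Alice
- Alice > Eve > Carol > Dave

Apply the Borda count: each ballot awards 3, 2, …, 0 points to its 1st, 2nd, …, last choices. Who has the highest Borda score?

Eve

Borda scores:
  Alice: 3 + 1 + 2 + 0 + 3 = 9
  Eve: 2 + 3 + 3 + 2 + 2 = 12
  Dave: 0 + 0 + 0 + 3 + 0 = 3
  Carol: 1 + 2 + 1 + 1 + 1 = 6
Eve has the highest total.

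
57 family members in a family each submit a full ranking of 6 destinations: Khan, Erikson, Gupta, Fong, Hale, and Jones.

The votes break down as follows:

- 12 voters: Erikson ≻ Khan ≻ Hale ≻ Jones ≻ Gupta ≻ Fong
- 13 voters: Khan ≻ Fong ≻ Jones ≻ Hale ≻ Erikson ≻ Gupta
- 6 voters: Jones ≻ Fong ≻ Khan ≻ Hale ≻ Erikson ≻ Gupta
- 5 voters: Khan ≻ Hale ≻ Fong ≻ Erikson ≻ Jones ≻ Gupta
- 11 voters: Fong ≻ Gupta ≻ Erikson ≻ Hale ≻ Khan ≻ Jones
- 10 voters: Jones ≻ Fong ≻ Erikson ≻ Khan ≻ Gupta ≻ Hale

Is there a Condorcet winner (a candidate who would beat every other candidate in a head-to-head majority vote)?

Head-to-head results (57 voters total):
Khan vs Erikson: Erikson wins 33–24.
Khan vs Gupta: Khan wins 46–11.
Khan vs Fong: Khan wins 30–27.
Khan vs Hale: Khan wins 46–11.
Khan vs Jones: Khan wins 41–16.
Erikson vs Gupta: Erikson wins 46–11.
Erikson vs Fong: Fong wins 45–12.
Erikson vs Hale: Erikson wins 33–24.
Erikson vs Jones: Jones wins 29–28.
Gupta vs Fong: Fong wins 45–12.
Gupta vs Hale: Hale wins 36–21.
Gupta vs Jones: Jones wins 46–11.
Fong vs Hale: Fong wins 40–17.
Fong vs Jones: Fong wins 29–28.
Hale vs Jones: Jones wins 29–28.
No candidate beats all others: Khan beats Fong beats Erikson beats Khan, a majority cycle.

No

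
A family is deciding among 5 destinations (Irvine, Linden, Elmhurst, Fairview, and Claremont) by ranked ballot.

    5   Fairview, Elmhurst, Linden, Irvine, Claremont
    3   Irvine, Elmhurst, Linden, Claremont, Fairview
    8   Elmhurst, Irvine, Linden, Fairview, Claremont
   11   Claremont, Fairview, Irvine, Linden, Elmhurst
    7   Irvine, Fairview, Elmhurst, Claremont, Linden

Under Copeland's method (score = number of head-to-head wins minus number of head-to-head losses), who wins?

Irvine

Pairwise results:
  Irvine vs Linden: Irvine wins 29–5.
  Irvine vs Elmhurst: Irvine wins 21–13.
  Irvine vs Fairview: Irvine wins 18–16.
  Irvine vs Claremont: Irvine wins 23–11.
  Linden vs Elmhurst: Elmhurst wins 23–11.
  Linden vs Fairview: Fairview wins 23–11.
  Linden vs Claremont: Claremont wins 18–16.
  Elmhurst vs Fairview: Fairview wins 23–11.
  Elmhurst vs Claremont: Elmhurst wins 23–11.
  Fairview vs Claremont: Fairview wins 20–14.
Copeland scores (wins − losses):
  Irvine: 4 − 0 = 4
  Linden: 0 − 4 = -4
  Elmhurst: 2 − 2 = 0
  Fairview: 3 − 1 = 2
  Claremont: 1 − 3 = -2
Irvine has the best Copeland score.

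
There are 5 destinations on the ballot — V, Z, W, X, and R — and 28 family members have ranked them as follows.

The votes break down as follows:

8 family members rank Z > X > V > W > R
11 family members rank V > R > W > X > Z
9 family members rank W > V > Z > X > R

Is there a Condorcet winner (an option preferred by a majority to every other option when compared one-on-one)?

Yes

Head-to-head results (28 voters total):
V vs Z: V wins 20–8.
V vs W: V wins 19–9.
V vs X: V wins 20–8.
V vs R: V wins 28–0.
Z vs W: W wins 20–8.
Z vs X: Z wins 17–11.
Z vs R: Z wins 17–11.
W vs X: W wins 20–8.
W vs R: W wins 17–11.
X vs R: X wins 17–11.
V beats each rival — Z (20–8), W (19–9), X (20–8), R (28–0) — so V is the Condorcet winner.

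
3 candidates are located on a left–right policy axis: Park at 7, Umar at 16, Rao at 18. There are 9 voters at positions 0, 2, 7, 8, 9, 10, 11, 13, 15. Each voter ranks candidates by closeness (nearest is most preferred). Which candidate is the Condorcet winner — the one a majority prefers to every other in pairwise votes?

With single-peaked preferences on a line, the Condorcet winner is the candidate closest to the median voter.
The median voter (position 9) is closest to Park at 7.
Check: Park vs Umar — voters closer to Park: 7 of 9.

Park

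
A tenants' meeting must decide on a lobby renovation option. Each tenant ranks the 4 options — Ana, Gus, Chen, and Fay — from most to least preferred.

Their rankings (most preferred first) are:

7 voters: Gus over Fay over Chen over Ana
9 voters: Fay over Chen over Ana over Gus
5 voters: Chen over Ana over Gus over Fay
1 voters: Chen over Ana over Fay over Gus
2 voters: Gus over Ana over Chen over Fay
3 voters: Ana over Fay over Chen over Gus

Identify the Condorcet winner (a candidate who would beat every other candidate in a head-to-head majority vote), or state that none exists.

None — there is no Condorcet winner

Head-to-head results (27 voters total):
Ana vs Gus: Ana wins 18–9.
Ana vs Chen: Chen wins 22–5.
Ana vs Fay: Fay wins 16–11.
Gus vs Chen: Chen wins 18–9.
Gus vs Fay: Gus wins 14–13.
Chen vs Fay: Fay wins 19–8.
No candidate beats all others: Ana beats Gus beats Fay beats Ana, a majority cycle.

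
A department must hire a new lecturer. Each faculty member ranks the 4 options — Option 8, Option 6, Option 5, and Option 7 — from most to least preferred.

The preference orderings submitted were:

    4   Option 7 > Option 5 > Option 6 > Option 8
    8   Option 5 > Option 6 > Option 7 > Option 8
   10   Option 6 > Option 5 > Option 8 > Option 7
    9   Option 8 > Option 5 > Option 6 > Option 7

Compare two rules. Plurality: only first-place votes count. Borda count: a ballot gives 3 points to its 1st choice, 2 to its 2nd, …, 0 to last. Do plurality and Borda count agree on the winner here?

No

Plurality first-place counts: Option 8 9, Option 6 10, Option 5 8, Option 7 4 → Option 6.
Borda totals: Option 8 37, Option 6 59, Option 5 70, Option 7 20 → Option 5.
The two rules disagree: plurality picks Option 6, Borda picks Option 5.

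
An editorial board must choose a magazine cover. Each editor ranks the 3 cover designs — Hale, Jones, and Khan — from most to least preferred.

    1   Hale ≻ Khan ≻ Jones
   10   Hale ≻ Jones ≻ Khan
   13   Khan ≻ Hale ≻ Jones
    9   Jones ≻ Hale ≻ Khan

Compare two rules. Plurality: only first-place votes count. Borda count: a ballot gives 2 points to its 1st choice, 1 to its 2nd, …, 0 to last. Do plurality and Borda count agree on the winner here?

No

Plurality first-place counts: Hale 11, Jones 9, Khan 13 → Khan.
Borda totals: Hale 44, Jones 28, Khan 27 → Hale.
The two rules disagree: plurality picks Khan, Borda picks Hale.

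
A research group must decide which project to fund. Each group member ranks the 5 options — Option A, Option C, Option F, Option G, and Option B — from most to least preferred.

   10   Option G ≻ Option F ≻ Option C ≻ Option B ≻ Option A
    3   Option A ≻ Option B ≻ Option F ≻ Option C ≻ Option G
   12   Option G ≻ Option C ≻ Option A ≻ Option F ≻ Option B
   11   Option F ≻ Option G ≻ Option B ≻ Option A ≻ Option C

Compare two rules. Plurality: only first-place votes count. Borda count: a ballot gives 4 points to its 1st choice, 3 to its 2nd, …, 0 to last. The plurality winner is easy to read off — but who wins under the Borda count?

Plurality first-place counts: Option A 3, Option C 0, Option F 11, Option G 22, Option B 0 → Option G.
Borda totals: Option A 47, Option C 59, Option F 92, Option G 121, Option B 41 → Option G.

Option G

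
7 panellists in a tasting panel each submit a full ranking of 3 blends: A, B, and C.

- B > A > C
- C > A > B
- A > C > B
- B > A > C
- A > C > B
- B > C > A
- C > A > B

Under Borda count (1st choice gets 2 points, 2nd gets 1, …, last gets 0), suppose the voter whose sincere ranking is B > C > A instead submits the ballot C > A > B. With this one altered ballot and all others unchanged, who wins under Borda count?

A

Borda totals with the altered ballot: A 9, B 4, C 8.
The winner is unchanged: still A.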